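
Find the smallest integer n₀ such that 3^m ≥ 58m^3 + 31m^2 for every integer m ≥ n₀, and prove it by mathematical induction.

At m = 10: 59049 < 61100, so the inequality fails and n₀ ≥ 11. We prove 3^m ≥ 58m^3 + 31m^2 for all m ≥ 11.
Base step (m = 11): 3^m = 177147 and 58m^3 + 31m^2 = 80949, so 177147 ≥ 80949.
Inductive step: suppose the statement holds for some i ≥ 11, so 3^i ≥ 58i^3 + 31i^2.
Then 3^(i + 1) = 3·(3^i) ≥ 3·(58i^3 + 31i^2).
Also, for i ≥ 11 we have 3·(58i^3 + 31i^2) ≥ 58(i+1)^3 + 31(i+1)^2, since 3·(58i^3 + 31i^2) − (58(i+1)^3 + 31(i+1)^2) = 116i^3 - 112i^2 - 236i - 89, which is nonnegative for all i ≥ 11.
Combining, 3^(i + 1) ≥ 58(i+1)^3 + 31(i+1)^2.
Hence, by induction on m, the claim holds for every m ≥ 11.
Hence the smallest such n₀ is 11.

n₀ = 11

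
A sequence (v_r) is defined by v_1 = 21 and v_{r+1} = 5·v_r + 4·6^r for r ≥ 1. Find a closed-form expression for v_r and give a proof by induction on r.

Computing the first terms: v_1 = 21, v_2 = 129, v_3 = 789. This suggests v_r = -3·5^(r - 1) + 4·6^r.
Base case (r = 1): the formula gives 21 = 21 = v_1.
Inductive step: assume the claim holds for r = p, so v_p = -3·5^(p - 1) + 4·6^p.
Then v_{p+1} = 5·v_p + 4·6^p = 5·(-3·5^(p - 1) + 4·6^p) + 4·6^p = -3·5^p + 4·6^(p + 1) = -3·5^((p+1) - 1) + 4·6^(p+1),
which is the claimed formula at r = p+1.
By the principle of mathematical induction, the result holds for all r ≥ 1.

v_r = -3·5^(r - 1) + 4·6^r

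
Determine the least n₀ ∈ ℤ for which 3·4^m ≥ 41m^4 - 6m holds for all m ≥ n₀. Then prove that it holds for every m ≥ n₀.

At m = 7: 49152 < 98399, so the inequality fails and n₀ ≥ 8. We prove 3·4^m ≥ 41m^4 - 6m for all m ≥ 8.
Base case (m = 8): 3·4^m = 196608 and 41m^4 - 6m = 167888, so 196608 ≥ 167888.
Inductive step: assume the claim holds for m = p, so 3·4^p ≥ 41p^4 - 6p.
Then 3·4^(p + 1) = 4·(3·4^p) ≥ 4·(41p^4 - 6p).
Also, for p ≥ 8 we have 4·(41p^4 - 6p) ≥ 41(p+1)^4 - 6(p+1), since 4·(41p^4 - 6p) − (41(p+1)^4 - 6(p+1)) = 123p^4 - 164p^3 - 246p^2 - 182p - 35, which is nonnegative for all p ≥ 8.
Combining, 3·4^(p + 1) ≥ 41(p+1)^4 - 6(p+1).
By the principle of mathematical induction, the result holds for all m ≥ 8.
Hence the smallest such n₀ is 8.

n₀ = 8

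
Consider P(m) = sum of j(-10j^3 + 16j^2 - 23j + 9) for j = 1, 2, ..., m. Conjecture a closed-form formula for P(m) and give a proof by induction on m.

P(m) = -m(m + 1)(2m^3 - m^2 + 4m - 1)

We claim P(m) = -m(m + 1)(2m^3 - m^2 + 4m - 1) for all m ≥ 1.
Base case (m = 1): P(1) = -8, and the closed form gives -8. They agree.
For the inductive step, assume it holds for an arbitrary j ≥ 1, so P(j) = j(-2j^4 - j^3 - 3j^2 - 3j + 1).
Then P(j+1) = P(j) + (-10j^4 - 24j^3 - 35j^2 - 29j - 8) = (j(-2j^4 - j^3 - 3j^2 - 3j + 1)) + (-10j^4 - 24j^3 - 35j^2 - 29j - 8).
Simplifying, P(j+1) = -(j + 1)(j + 2)(2j^3 + 5j^2 + 8j + 4) = -(j+1)((j+1) + 1)(2(j+1)^3 - (j+1)^2 + 4(j+1) - 1),
which is the closed form with m = j+1.
Hence, by induction on m, the claim holds for every m ≥ 1.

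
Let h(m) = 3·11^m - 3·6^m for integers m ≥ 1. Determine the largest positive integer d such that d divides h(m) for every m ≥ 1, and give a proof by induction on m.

d = 15

Computing the first values: h(1) = 15 and h(2) = 255; gcd(15, 255) = 15, so d ≤ 15.
We prove 15 | 3·11^m - 3·6^m for all m ≥ 1 by induction on m.
Base step (m = 1): h(1) = 15 = 15·(1), so 15 | h(1).
Inductive step: suppose the statement holds for some i ≥ 1, i.e. 15 | h(i). Then
h(i+1) − 11·h(i) = (3·11^(i+1) - 3·6^(i+1)) − 11·(3·11^i - 3·6^i) = (-3)·6^i·(6 − 11) = (15)·6^i. Since 15 | h(i) by the inductive hypothesis, 15 | 11·h(i); and 15 | 15 since 15 = 15·1. Therefore 15 | h(i+1).
By induction, the statement is established for all m ≥ 1.
Therefore the largest such d is 15.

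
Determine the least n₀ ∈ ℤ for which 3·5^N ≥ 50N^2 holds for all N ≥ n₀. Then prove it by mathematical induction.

n₀ = 4

At N = 3: 375 < 450, so the inequality fails and n₀ ≥ 4. We prove 3·5^N ≥ 50N^2 for all N ≥ 4.
Base step (N = 4): 3·5^N = 1875 and 50N^2 = 800, so 1875 ≥ 800.
For the inductive step, assume it holds for an arbitrary j ≥ 4, so 3·5^j ≥ 50j^2.
Then 3·5^(j + 1) = 5·(3·5^j) ≥ 5·(50j^2).
Also, for j ≥ 4 we have 5·(50j^2) ≥ 50(j+1)^2, since 5 ≥ (1 + 1/j)^2 for all j ≥ 4.
Combining, 3·5^(j + 1) ≥ 50(j+1)^2.
By induction, the statement is established for all N ≥ 4.
Hence the smallest such n₀ is 4.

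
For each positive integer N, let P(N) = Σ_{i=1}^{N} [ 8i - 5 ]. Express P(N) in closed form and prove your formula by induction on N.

We claim P(N) = N(4N - 1) for all N ≥ 1.
Base case (N = 1): P(1) = 3, and the closed form gives 3. They agree.
For the inductive step, assume it holds for an arbitrary i ≥ 1, so P(i) = i(4i - 1).
Then P(i+1) = P(i) + (8i + 3) = (i(4i - 1)) + (8i + 3).
Simplifying, P(i+1) = (i + 1)(4i + 3) = (i+1)(4(i+1) - 1),
which is the closed form with N = i+1.
Hence, by induction on N, the claim holds for every N ≥ 1.

P(N) = N(4N - 1)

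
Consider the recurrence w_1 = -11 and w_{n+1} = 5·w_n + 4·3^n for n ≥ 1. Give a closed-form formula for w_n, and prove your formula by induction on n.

w_n = -2·3^n - 5^n

Computing the first terms: w_1 = -11, w_2 = -43, w_3 = -179. This suggests w_n = -2·3^n - 5^n.
Base case (n = 1): the formula gives -11 = -11 = w_1.
Inductive step: suppose the statement holds for some p ≥ 1, so w_p = -2·3^p - 5^p.
Then w_{p+1} = 5·w_p + 4·3^p = 5·(-2·3^p - 5^p) + 4·3^p = -2·3^(p + 1) - 5^(p + 1),
which is the claimed formula at n = p+1.
By the principle of mathematical induction, the result holds for all n ≥ 1.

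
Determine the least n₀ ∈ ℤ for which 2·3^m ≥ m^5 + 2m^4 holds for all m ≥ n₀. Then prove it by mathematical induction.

n₀ = 11

At m = 10: 118098 < 120000, so the inequality fails and n₀ ≥ 11. We prove 2·3^m ≥ m^5 + 2m^4 for all m ≥ 11.
When m = 11: 2·3^m = 354294 and m^5 + 2m^4 = 190333, so 354294 ≥ 190333.
Inductive step: suppose the statement holds for some i ≥ 11, so 2·3^i ≥ i^5 + 2i^4.
Then 2·3^(i + 1) = 3·(2·3^i) ≥ 3·(i^5 + 2i^4).
Also, for i ≥ 11 we have 3·(i^5 + 2i^4) ≥ (i+1)^5 + 2(i+1)^4, since 3·(i^5 + 2i^4) − ((i+1)^5 + 2(i+1)^4) = 2i^5 - i^4 - 18i^3 - 22i^2 - 13i - 3, which is nonnegative for all i ≥ 11.
Combining, 2·3^(i + 1) ≥ (i+1)^5 + 2(i+1)^4.
This completes the induction.
Hence the smallest such n₀ is 11.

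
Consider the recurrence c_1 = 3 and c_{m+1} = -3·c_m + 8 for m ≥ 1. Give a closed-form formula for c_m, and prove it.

Computing the first terms: c_1 = 3, c_2 = -1, c_3 = 11. This suggests c_m = (-3)^(m - 1) + 2.
Base step (m = 1): the formula gives 3 = 3 = c_1.
Inductive step: assume the claim holds for m = k, so c_k = (-3)^(k - 1) + 2.
Then c_{k+1} = -3·c_k + 8 = -3·((-3)^(k - 1) + 2) + 8 = (-3)^k + 2 = (-3)^((k+1) - 1) + 2,
which is the claimed formula at m = k+1.
This completes the induction.

c_m = (-3)^(m - 1) + 2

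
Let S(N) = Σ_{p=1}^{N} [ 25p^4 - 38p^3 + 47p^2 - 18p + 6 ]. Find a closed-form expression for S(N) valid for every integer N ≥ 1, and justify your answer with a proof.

S(N) = N(5N^4 + 3N^3 + 5N^2 + 5N + 4)

We claim S(N) = N(5N^4 + 3N^3 + 5N^2 + 5N + 4) for all N ≥ 1.
Base case (N = 1): S(1) = 22, and the closed form gives 22. They agree.
Inductive step: suppose the statement holds for some p ≥ 1, so S(p) = p(5p^4 + 3p^3 + 5p^2 + 5p + 4).
Then S(p+1) = S(p) + (25p^4 + 62p^3 + 83p^2 + 62p + 22) = (p(5p^4 + 3p^3 + 5p^2 + 5p + 4)) + (25p^4 + 62p^3 + 83p^2 + 62p + 22).
Simplifying, S(p+1) = (p + 1)(5p^4 + 23p^3 + 44p^2 + 44p + 22) = (p+1)(5(p+1)^4 + 3(p+1)^3 + 5(p+1)^2 + 5(p+1) + 4),
which is the closed form with N = p+1.
By induction, the statement is established for all N ≥ 1.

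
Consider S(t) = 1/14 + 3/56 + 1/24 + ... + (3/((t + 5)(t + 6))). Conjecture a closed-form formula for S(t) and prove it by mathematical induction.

S(t) = t/(2(t + 6))

We claim S(t) = t/(2(t + 6)) for all t ≥ 1.
When t = 1: S(1) = 1/14, and the closed form gives 1/14. They agree.
Inductive step: suppose the statement holds for some k ≥ 1, so S(k) = k/(2(k + 6)).
Then S(k+1) = S(k) + (3/((k + 6)(k + 7))) = (k/(2(k + 6))) + (3/((k + 6)(k + 7))).
Simplifying, S(k+1) = (k + 1)/(2(k + 7)) = (k+1)/(2((k+1) + 6)),
which is the closed form with t = k+1.
Hence, by induction on t, the claim holds for every t ≥ 1.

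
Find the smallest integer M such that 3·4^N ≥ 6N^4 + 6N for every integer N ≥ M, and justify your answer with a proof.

M = 6

At N = 5: 3072 < 3780, so the inequality fails and M ≥ 6. We prove 3·4^N ≥ 6N^4 + 6N for all N ≥ 6.
When N = 6: 3·4^N = 12288 and 6N^4 + 6N = 7812, so 12288 ≥ 7812.
For the inductive step, assume it holds for an arbitrary p ≥ 6, so 3·4^p ≥ 6p^4 + 6p.
Then 3·4^(p + 1) = 4·(3·4^p) ≥ 4·(6p^4 + 6p).
Also, for p ≥ 6 we have 4·(6p^4 + 6p) ≥ 6(p+1)^4 + 6(p+1), since 4·(6p^4 + 6p) − (6(p+1)^4 + 6(p+1)) = 18p^4 - 24p^3 - 36p^2 - 6p - 12, which is nonnegative for all p ≥ 6.
Combining, 3·4^(p + 1) ≥ 6(p+1)^4 + 6(p+1).
By the principle of mathematical induction, the result holds for all N ≥ 6.
Hence the smallest such M is 6.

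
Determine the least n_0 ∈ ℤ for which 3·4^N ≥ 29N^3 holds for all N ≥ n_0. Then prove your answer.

n_0 = 6

At N = 5: 3072 < 3625, so the inequality fails and n_0 ≥ 6. We prove 3·4^N ≥ 29N^3 for all N ≥ 6.
For the base case N = 6: 3·4^N = 12288 and 29N^3 = 6264, so 12288 ≥ 6264.
For the inductive step, assume it holds for an arbitrary p ≥ 6, so 3·4^p ≥ 29p^3.
Then 3·4^(p + 1) = 4·(3·4^p) ≥ 4·(29p^3).
Also, for p ≥ 6 we have 4·(29p^3) ≥ 29(p+1)^3, since 4 ≥ (1 + 1/p)^3 for all p ≥ 6.
Combining, 3·4^(p + 1) ≥ 29(p+1)^3.
By the principle of mathematical induction, the result holds for all N ≥ 6.
Hence the smallest such n_0 is 6.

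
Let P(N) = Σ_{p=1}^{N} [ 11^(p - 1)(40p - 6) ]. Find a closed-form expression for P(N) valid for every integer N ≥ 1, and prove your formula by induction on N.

P(N) = 11^N(4N - 1) + 1

We claim P(N) = 11^N(4N - 1) + 1 for all N ≥ 1.
For the base case N = 1: P(1) = 34, and the closed form gives 34. They agree.
Suppose the result is true for N = p, so P(p) = 11^p(4p - 1) + 1.
Then P(p+1) = P(p) + (11^p(40p + 34)) = (11^p(4p - 1) + 1) + (11^p(40p + 34)).
Simplifying, P(p+1) = 44·11^p·p + 33·11^p + 1 = 11^(p+1)(4(p+1) - 1) + 1,
which is the closed form with N = p+1.
Hence, by induction on N, the claim holds for every N ≥ 1.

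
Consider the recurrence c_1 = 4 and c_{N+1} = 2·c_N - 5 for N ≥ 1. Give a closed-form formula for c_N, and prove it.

Computing the first terms: c_1 = 4, c_2 = 3, c_3 = 1. This suggests c_N = -2^(N - 1) + 5.
Base case (N = 1): the formula gives 4 = 4 = c_1.
Inductive step: suppose the statement holds for some k ≥ 1, so c_k = -2^(k - 1) + 5.
Then c_{k+1} = 2·c_k - 5 = 2·(-2^(k - 1) + 5) - 5 = -2^k + 5 = -2^((k+1) - 1) + 5,
which is the claimed formula at N = k+1.
Hence, by induction on N, the claim holds for every N ≥ 1.

c_N = -2^(N - 1) + 5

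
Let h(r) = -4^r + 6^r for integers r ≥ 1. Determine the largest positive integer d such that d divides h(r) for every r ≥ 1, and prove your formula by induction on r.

Computing the first values: h(1) = 2 and h(2) = 20; gcd(2, 20) = 2, so d ≤ 2.
We prove 2 | -4^r + 6^r for all r ≥ 1 by induction on r.
For the base case r = 1: h(1) = 2 = 2·(1), so 2 | h(1).
For the inductive step, assume it holds for an arbitrary m ≥ 1, i.e. 2 | h(m). Then
6^{m+1} − 4^{m+1} = 6·6^m − 4·4^m = 6·(6^m − 4^m) + (2)·4^m. The first term is divisible by 2 by the inductive hypothesis, and the second term (2)·4^m is divisible by 2 since 2 | 2. Hence 2 | h(m+1).
By the principle of mathematical induction, the result holds for all r ≥ 1.
Therefore the largest such d is 2.

d = 2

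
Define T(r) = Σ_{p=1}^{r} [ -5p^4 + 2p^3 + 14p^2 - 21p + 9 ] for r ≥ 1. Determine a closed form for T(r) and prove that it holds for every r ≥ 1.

We claim T(r) = -r(r^4 + 2r^3 - 4r^2 + 3r - 1) for all r ≥ 1.
For the base case r = 1: T(1) = -1, and the closed form gives -1. They agree.
Inductive step: suppose the statement holds for some p ≥ 1, so T(p) = p(-p^4 - 2p^3 + 4p^2 - 3p + 1).
Then T(p+1) = T(p) + (-5p^4 - 18p^3 - 10p^2 - 7p - 1) = (p(-p^4 - 2p^3 + 4p^2 - 3p + 1)) + (-5p^4 - 18p^3 - 10p^2 - 7p - 1).
Simplifying, T(p+1) = -(p + 1)(p^4 + 6p^3 + 8p^2 + 5p + 1) = -(p+1)((p+1)^4 + 2(p+1)^3 - 4(p+1)^2 + 3(p+1) - 1),
which is the closed form with r = p+1.
By induction, the statement is established for all r ≥ 1.

T(r) = -r(r^4 + 2r^3 - 4r^2 + 3r - 1)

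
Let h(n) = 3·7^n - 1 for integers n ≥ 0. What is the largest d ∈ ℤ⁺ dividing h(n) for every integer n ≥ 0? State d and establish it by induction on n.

Computing the first values: h(0) = 2 and h(1) = 20; gcd(2, 20) = 2, so d ≤ 2.
We prove 2 | 3·7^n - 1 for all n ≥ 0 by induction on n.
Base step (n = 0): h(0) = 2 = 2·(1), so 2 | h(0).
Suppose the result is true for n = m, i.e. 2 | h(m). Then
h(m+1) = 3·7^(m+1) - 1 = 7·(3·7^m - 1) + 6 = 7·h(m) + 6. The first term is divisible by 2 by the inductive hypothesis, and 6 is divisible by 2. Hence 2 | h(m+1).
By induction, the statement is established for all n ≥ 0.
Therefore the largest such d is 2.

d = 2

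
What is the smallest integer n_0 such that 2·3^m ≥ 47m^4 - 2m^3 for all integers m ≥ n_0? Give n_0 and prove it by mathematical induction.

At m = 11: 354294 < 685465, so the inequality fails and n_0 ≥ 12. We prove 2·3^m ≥ 47m^4 - 2m^3 for all m ≥ 12.
Base step (m = 12): 2·3^m = 1062882 and 47m^4 - 2m^3 = 971136, so 1062882 ≥ 971136.
Inductive step: suppose the statement holds for some i ≥ 12, so 2·3^i ≥ 47i^4 - 2i^3.
Then 2·3^(i + 1) = 3·(2·3^i) ≥ 3·(47i^4 - 2i^3).
Also, for i ≥ 12 we have 3·(47i^4 - 2i^3) ≥ 47(i+1)^4 - 2(i+1)^3, since 3·(47i^4 - 2i^3) − (47(i+1)^4 - 2(i+1)^3) = 94i^4 - 192i^3 - 276i^2 - 182i - 45, which is nonnegative for all i ≥ 12.
Combining, 2·3^(i + 1) ≥ 47(i+1)^4 - 2(i+1)^3.
This completes the induction.
Hence the smallest such n_0 is 12.

n_0 = 12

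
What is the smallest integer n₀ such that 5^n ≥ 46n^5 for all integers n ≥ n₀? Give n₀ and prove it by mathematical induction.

At n = 9: 1953125 < 2716254, so the inequality fails and n₀ ≥ 10. We prove 5^n ≥ 46n^5 for all n ≥ 10.
Base step (n = 10): 5^n = 9765625 and 46n^5 = 4600000, so 9765625 ≥ 4600000.
Inductive step: assume the claim holds for n = r, so 5^r ≥ 46r^5.
Then 5^(r + 1) = 5·(5^r) ≥ 5·(46r^5).
Also, for r ≥ 10 we have 5·(46r^5) ≥ 46(r+1)^5, since 5 ≥ (1 + 1/r)^5 for all r ≥ 10.
Combining, 5^(r + 1) ≥ 46(r+1)^5.
By the principle of mathematical induction, the result holds for all n ≥ 10.
Hence the smallest such n₀ is 10.

n₀ = 10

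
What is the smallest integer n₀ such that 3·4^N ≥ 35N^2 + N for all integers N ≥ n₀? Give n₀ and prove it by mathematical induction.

n₀ = 4

At N = 3: 192 < 318, so the inequality fails and n₀ ≥ 4. We prove 3·4^N ≥ 35N^2 + N for all N ≥ 4.
For the base case N = 4: 3·4^N = 768 and 35N^2 + N = 564, so 768 ≥ 564.
For the inductive step, assume it holds for an arbitrary i ≥ 4, so 3·4^i ≥ 35i^2 + i.
Then 3·4^(i + 1) = 4·(3·4^i) ≥ 4·(35i^2 + i).
Also, for i ≥ 4 we have 4·(35i^2 + i) ≥ 35(i+1)^2 + (i+1), since 4·(35i^2 + i) − (35(i+1)^2 + (i+1)) = 105i^2 - 67i - 36, which is nonnegative for all i ≥ 4.
Combining, 3·4^(i + 1) ≥ 35(i+1)^2 + (i+1).
This completes the induction.
Hence the smallest such n₀ is 4.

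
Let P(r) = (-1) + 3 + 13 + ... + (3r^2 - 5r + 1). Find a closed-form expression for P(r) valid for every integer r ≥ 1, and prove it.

We claim P(r) = r(r^2 - r - 1) for all r ≥ 1.
When r = 1: P(1) = -1, and the closed form gives -1. They agree.
Inductive step: assume the claim holds for r = j, so P(j) = j(j^2 - j - 1).
Then P(j+1) = P(j) + (3j^2 + j - 1) = (j(j^2 - j - 1)) + (3j^2 + j - 1).
Simplifying, P(j+1) = (j + 1)(j^2 + j - 1) = (j+1)((j+1)^2 - (j+1) - 1),
which is the closed form with r = j+1.
By the principle of mathematical induction, the result holds for all r ≥ 1.

P(r) = r(r^2 - r - 1)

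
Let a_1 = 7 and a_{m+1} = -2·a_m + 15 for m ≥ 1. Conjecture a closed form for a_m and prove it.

a_m = -(-2)^m + 5

Computing the first terms: a_1 = 7, a_2 = 1, a_3 = 13. This suggests a_m = -(-2)^m + 5.
Base case (m = 1): the formula gives 7 = 7 = a_1.
Inductive step: suppose the statement holds for some i ≥ 1, so a_i = -(-2)^i + 5.
Then a_{i+1} = -2·a_i + 15 = -2·(-(-2)^i + 5) + 15 = -(-2)^(i + 1) + 5,
which is the claimed formula at m = i+1.
By the principle of mathematical induction, the result holds for all m ≥ 1.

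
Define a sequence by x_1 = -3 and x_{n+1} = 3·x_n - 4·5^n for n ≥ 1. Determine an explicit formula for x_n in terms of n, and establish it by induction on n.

x_n = 7·3^(n - 1) - 2·5^n

Computing the first terms: x_1 = -3, x_2 = -29, x_3 = -187. This suggests x_n = 7·3^(n - 1) - 2·5^n.
When n = 1: the formula gives -3 = -3 = x_1.
Suppose the result is true for n = m, so x_m = 7·3^(m - 1) - 2·5^m.
Then x_{m+1} = 3·x_m - 4·5^m = 3·(7·3^(m - 1) - 2·5^m) - 4·5^m = 7·3^m - 2·5^(m + 1) = 7·3^((m+1) - 1) - 2·5^(m+1),
which is the claimed formula at n = m+1.
By induction, the statement is established for all n ≥ 1.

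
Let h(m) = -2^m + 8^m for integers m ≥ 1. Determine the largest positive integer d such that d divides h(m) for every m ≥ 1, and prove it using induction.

d = 6

Computing the first values: h(1) = 6 and h(2) = 60; gcd(6, 60) = 6, so d ≤ 6.
We prove 6 | -2^m + 8^m for all m ≥ 1 by induction on m.
For the base case m = 1: h(1) = 6 = 6·(1), so 6 | h(1).
For the inductive step, assume it holds for an arbitrary r ≥ 1, i.e. 6 | h(r). Then
8^{r+1} − 2^{r+1} = 8·8^r − 2·2^r = 8·(8^r − 2^r) + (6)·2^r. The first term is divisible by 6 by the inductive hypothesis, and the second term (6)·2^r is divisible by 6 since 6 | 6. Hence 6 | h(r+1).
Hence, by induction on m, the claim holds for every m ≥ 1.
Therefore the largest such d is 6.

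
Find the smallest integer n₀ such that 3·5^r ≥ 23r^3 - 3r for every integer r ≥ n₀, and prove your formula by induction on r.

At r = 3: 375 < 612, so the inequality fails and n₀ ≥ 4. We prove 3·5^r ≥ 23r^3 - 3r for all r ≥ 4.
When r = 4: 3·5^r = 1875 and 23r^3 - 3r = 1460, so 1875 ≥ 1460.
Inductive step: assume the claim holds for r = m, so 3·5^m ≥ 23m^3 - 3m.
Then 3·5^(m + 1) = 5·(3·5^m) ≥ 5·(23m^3 - 3m).
Also, for m ≥ 4 we have 5·(23m^3 - 3m) ≥ 23(m+1)^3 - 3(m+1), since 5·(23m^3 - 3m) − (23(m+1)^3 - 3(m+1)) = 92m^3 - 69m^2 - 81m - 20, which is nonnegative for all m ≥ 4.
Combining, 3·5^(m + 1) ≥ 23(m+1)^3 - 3(m+1).
By induction, the statement is established for all r ≥ 4.
Hence the smallest such n₀ is 4.

n₀ = 4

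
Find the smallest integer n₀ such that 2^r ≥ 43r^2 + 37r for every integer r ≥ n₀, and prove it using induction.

n₀ = 13

At r = 12: 4096 < 6636, so the inequality fails and n₀ ≥ 13. We prove 2^r ≥ 43r^2 + 37r for all r ≥ 13.
Base step (r = 13): 2^r = 8192 and 43r^2 + 37r = 7748, so 8192 ≥ 7748.
Suppose the result is true for r = i, so 2^i ≥ 43i^2 + 37i.
Then 2^(i + 1) = 2·(2^i) ≥ 2·(43i^2 + 37i).
Also, for i ≥ 13 we have 2·(43i^2 + 37i) ≥ 43(i+1)^2 + 37(i+1), since 2·(43i^2 + 37i) − (43(i+1)^2 + 37(i+1)) = 43i^2 - 49i - 80, which is nonnegative for all i ≥ 13.
Combining, 2^(i + 1) ≥ 43(i+1)^2 + 37(i+1).
Hence, by induction on r, the claim holds for every r ≥ 13.
Hence the smallest such n₀ is 13.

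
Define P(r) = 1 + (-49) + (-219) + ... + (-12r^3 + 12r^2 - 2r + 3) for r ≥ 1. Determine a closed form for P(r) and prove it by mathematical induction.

P(r) = -r(3r^3 + 2r^2 - 2r - 4)

We claim P(r) = -r(3r^3 + 2r^2 - 2r - 4) for all r ≥ 1.
When r = 1: P(1) = 1, and the closed form gives 1. They agree.
For the inductive step, assume it holds for an arbitrary p ≥ 1, so P(p) = p(-3p^3 - 2p^2 + 2p + 4).
Then P(p+1) = P(p) + (-12p^3 - 24p^2 - 14p + 1) = (p(-3p^3 - 2p^2 + 2p + 4)) + (-12p^3 - 24p^2 - 14p + 1).
Simplifying, P(p+1) = -(p + 1)(3p^3 + 11p^2 + 11p - 1) = -(p+1)(3(p+1)^3 + 2(p+1)^2 - 2(p+1) - 4),
which is the closed form with r = p+1.
By the principle of mathematical induction, the result holds for all r ≥ 1.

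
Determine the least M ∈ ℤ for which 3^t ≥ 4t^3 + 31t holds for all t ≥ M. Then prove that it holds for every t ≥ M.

M = 7

At t = 6: 729 < 1050, so the inequality fails and M ≥ 7. We prove 3^t ≥ 4t^3 + 31t for all t ≥ 7.
For the base case t = 7: 3^t = 2187 and 4t^3 + 31t = 1589, so 2187 ≥ 1589.
For the inductive step, assume it holds for an arbitrary j ≥ 7, so 3^j ≥ 4j^3 + 31j.
Then 3^(j + 1) = 3·(3^j) ≥ 3·(4j^3 + 31j).
Also, for j ≥ 7 we have 3·(4j^3 + 31j) ≥ 4(j+1)^3 + 31(j+1), since 3·(4j^3 + 31j) − (4(j+1)^3 + 31(j+1)) = 8j^3 - 12j^2 + 50j - 35, which is nonnegative for all j ≥ 7.
Combining, 3^(j + 1) ≥ 4(j+1)^3 + 31(j+1).
Hence, by induction on t, the claim holds for every t ≥ 7.
Hence the smallest such M is 7.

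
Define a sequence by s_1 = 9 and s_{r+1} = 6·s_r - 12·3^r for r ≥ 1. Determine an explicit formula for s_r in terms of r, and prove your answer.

Computing the first terms: s_1 = 9, s_2 = 18, s_3 = 0. This suggests s_r = 4·3^r - 3·6^(r - 1).
When r = 1: the formula gives 9 = 9 = s_1.
Suppose the result is true for r = p, so s_p = 4·3^p - 3·6^(p - 1).
Then s_{p+1} = 6·s_p - 12·3^p = 6·(4·3^p - 3·6^(p - 1)) - 12·3^p = 4·3^(p + 1) - 3·6^p = 4·3^(p+1) - 3·6^((p+1) - 1),
which is the claimed formula at r = p+1.
By induction, the statement is established for all r ≥ 1.

s_r = 4·3^r - 3·6^(r - 1)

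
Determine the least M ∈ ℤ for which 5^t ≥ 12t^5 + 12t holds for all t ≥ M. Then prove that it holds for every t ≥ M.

At t = 8: 390625 < 393312, so the inequality fails and M ≥ 9. We prove 5^t ≥ 12t^5 + 12t for all t ≥ 9.
Base case (t = 9): 5^t = 1953125 and 12t^5 + 12t = 708696, so 1953125 ≥ 708696.
Inductive step: suppose the statement holds for some r ≥ 9, so 5^r ≥ 12r^5 + 12r.
Then 5^(r + 1) = 5·(5^r) ≥ 5·(12r^5 + 12r).
Also, for r ≥ 9 we have 5·(12r^5 + 12r) ≥ 12(r+1)^5 + 12(r+1), since 5·(12r^5 + 12r) − (12(r+1)^5 + 12(r+1)) = 48r^5 - 60r^4 - 120r^3 - 120r^2 - 12r - 24, which is nonnegative for all r ≥ 9.
Combining, 5^(r + 1) ≥ 12(r+1)^5 + 12(r+1).
Hence, by induction on t, the claim holds for every t ≥ 9.
Hence the smallest such M is 9.

M = 9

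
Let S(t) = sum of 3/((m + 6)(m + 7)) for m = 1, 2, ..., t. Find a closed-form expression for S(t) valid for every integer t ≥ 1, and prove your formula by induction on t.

We claim S(t) = 3t/(7(t + 7)) for all t ≥ 1.
Base case (t = 1): S(1) = 3/56, and the closed form gives 3/56. They agree.
Inductive step: assume the claim holds for t = m, so S(m) = 3m/(7(m + 7)).
Then S(m+1) = S(m) + (3/((m + 7)(m + 8))) = (3m/(7(m + 7))) + (3/((m + 7)(m + 8))).
Simplifying, S(m+1) = 3(m + 1)/(7(m + 8)) = 3(m+1)/(7((m+1) + 7)),
which is the closed form with t = m+1.
By the principle of mathematical induction, the result holds for all t ≥ 1.

S(t) = 3t/(7(t + 7))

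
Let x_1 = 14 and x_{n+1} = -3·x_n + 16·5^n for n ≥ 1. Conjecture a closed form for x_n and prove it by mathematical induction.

x_n = 4(-3)^(n - 1) + 2·5^n

Computing the first terms: x_1 = 14, x_2 = 38, x_3 = 286. This suggests x_n = 4(-3)^(n - 1) + 2·5^n.
For the base case n = 1: the formula gives 14 = 14 = x_1.
Suppose the result is true for n = i, so x_i = 4(-3)^(i - 1) + 2·5^i.
Then x_{i+1} = -3·x_i + 16·5^i = -3·(4(-3)^(i - 1) + 2·5^i) + 16·5^i = 4(-3)^i + 2·5^(i + 1) = 4(-3)^((i+1) - 1) + 2·5^(i+1),
which is the claimed formula at n = i+1.
Hence, by induction on n, the claim holds for every n ≥ 1.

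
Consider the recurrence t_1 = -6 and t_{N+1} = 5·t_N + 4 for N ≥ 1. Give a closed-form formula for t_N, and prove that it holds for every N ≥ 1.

Computing the first terms: t_1 = -6, t_2 = -26, t_3 = -126. This suggests t_N = -5^N - 1.
Base case (N = 1): the formula gives -6 = -6 = t_1.
Inductive step: assume the claim holds for N = p, so t_p = -5^p - 1.
Then t_{p+1} = 5·t_p + 4 = 5·(-5^p - 1) + 4 = -5^(p + 1) - 1,
which is the claimed formula at N = p+1.
By induction, the statement is established for all N ≥ 1.

t_N = -5^N - 1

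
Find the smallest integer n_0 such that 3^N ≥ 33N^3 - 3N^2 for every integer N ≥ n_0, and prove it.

n_0 = 10

At N = 9: 19683 < 23814, so the inequality fails and n_0 ≥ 10. We prove 3^N ≥ 33N^3 - 3N^2 for all N ≥ 10.
For the base case N = 10: 3^N = 59049 and 33N^3 - 3N^2 = 32700, so 59049 ≥ 32700.
For the inductive step, assume it holds for an arbitrary p ≥ 10, so 3^p ≥ 33p^3 - 3p^2.
Then 3^(p + 1) = 3·(3^p) ≥ 3·(33p^3 - 3p^2).
Also, for p ≥ 10 we have 3·(33p^3 - 3p^2) ≥ 33(p+1)^3 - 3(p+1)^2, since 3·(33p^3 - 3p^2) − (33(p+1)^3 - 3(p+1)^2) = 66p^3 - 105p^2 - 93p - 30, which is nonnegative for all p ≥ 10.
Combining, 3^(p + 1) ≥ 33(p+1)^3 - 3(p+1)^2.
This completes the induction.
Hence the smallest such n_0 is 10.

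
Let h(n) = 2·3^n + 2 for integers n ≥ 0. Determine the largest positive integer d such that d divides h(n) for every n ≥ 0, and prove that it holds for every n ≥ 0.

Computing the first values: h(0) = 4 and h(1) = 8; gcd(4, 8) = 4, so d ≤ 4.
We prove 4 | 2·3^n + 2 for all n ≥ 0 by induction on n.
For the base case n = 0: h(0) = 4 = 4·(1), so 4 | h(0).
Suppose the result is true for n = p, i.e. 4 | h(p). Then
h(p+1) = 2·3^(p+1) + 2 = 3·(2·3^p + 2) - 4 = 3·h(p) - 4. The first term is divisible by 4 by the inductive hypothesis, and -4 is divisible by 4. Hence 4 | h(p+1).
Hence, by induction on n, the claim holds for every n ≥ 0.
Therefore the largest such d is 4.

d = 4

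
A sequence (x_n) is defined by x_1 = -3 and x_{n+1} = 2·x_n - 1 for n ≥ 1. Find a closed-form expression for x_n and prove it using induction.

Computing the first terms: x_1 = -3, x_2 = -7, x_3 = -15. This suggests x_n = -2^(n + 1) + 1.
Base case (n = 1): the formula gives -3 = -3 = x_1.
Inductive step: assume the claim holds for n = k, so x_k = -2^(k + 1) + 1.
Then x_{k+1} = 2·x_k - 1 = 2·(-2^(k + 1) + 1) - 1 = -2^(k + 2) + 1 = -2^((k+1) + 1) + 1,
which is the claimed formula at n = k+1.
This completes the induction.

x_n = -2^(n + 1) + 1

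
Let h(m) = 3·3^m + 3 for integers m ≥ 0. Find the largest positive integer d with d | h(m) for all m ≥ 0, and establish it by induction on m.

d = 6

Computing the first values: h(0) = 6 and h(1) = 12; gcd(6, 12) = 6, so d ≤ 6.
We prove 6 | 3·3^m + 3 for all m ≥ 0 by induction on m.
When m = 0: h(0) = 6 = 6·(1), so 6 | h(0).
Inductive step: assume the claim holds for m = i, i.e. 6 | h(i). Then
h(i+1) = 3·3^(i+1) + 3 = 3·(3·3^i + 3) - 6 = 3·h(i) - 6. The first term is divisible by 6 by the inductive hypothesis, and -6 is divisible by 6. Hence 6 | h(i+1).
By the principle of mathematical induction, the result holds for all m ≥ 0.
Therefore the largest such d is 6.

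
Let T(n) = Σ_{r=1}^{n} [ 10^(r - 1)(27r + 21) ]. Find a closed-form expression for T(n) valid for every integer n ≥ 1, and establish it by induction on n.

We claim T(n) = 10^n(3n + 2) - 2 for all n ≥ 1.
For the base case n = 1: T(1) = 48, and the closed form gives 48. They agree.
Inductive step: assume the claim holds for n = r, so T(r) = 10^r(3r + 2) - 2.
Then T(r+1) = T(r) + (10^r(27r + 48)) = (10^r(3r + 2) - 2) + (10^r(27r + 48)).
Simplifying, T(r+1) = 30·10^r·r + 50·10^r - 2 = 10^(r+1)(3(r+1) + 2) - 2,
which is the closed form with n = r+1.
By the principle of mathematical induction, the result holds for all n ≥ 1.

T(n) = 10^n(3n + 2) - 2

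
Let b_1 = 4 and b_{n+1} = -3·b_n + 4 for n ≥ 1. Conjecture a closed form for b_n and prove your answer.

b_n = -(-3)^n + 1

Computing the first terms: b_1 = 4, b_2 = -8, b_3 = 28. This suggests b_n = -(-3)^n + 1.
When n = 1: the formula gives 4 = 4 = b_1.
Inductive step: assume the claim holds for n = j, so b_j = -(-3)^j + 1.
Then b_{j+1} = -3·b_j + 4 = -3·(-(-3)^j + 1) + 4 = -(-3)^(j + 1) + 1,
which is the claimed formula at n = j+1.
By induction, the statement is established for all n ≥ 1.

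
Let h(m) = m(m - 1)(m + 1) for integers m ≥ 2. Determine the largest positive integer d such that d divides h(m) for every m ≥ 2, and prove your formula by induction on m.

Computing the first values: h(2) = 6 and h(3) = 24; gcd(6, 24) = 6, so d ≤ 6.
We prove 6 | m(m - 1)(m + 1) for all m ≥ 2 by induction on m.
For the base case m = 2: h(2) = 6 = 6·(1), so 6 | h(2).
Inductive step: assume the claim holds for m = i, i.e. 6 | h(i). Then
h(i+1) − h(i) = i·(i+1)·(i+2) − (i-1)·i·(i+1) = i·(i+1)·[(i+2) − (i-1)] = 3·i·(i+1). The product of 2 consecutive integers is divisible by (2)! = 2, so h(i+1) − h(i) is divisible by 3·2 = 6. By the inductive hypothesis 6 | h(i), hence 6 | h(i+1).
By induction, the statement is established for all m ≥ 2.
Therefore the largest such d is 6.

d = 6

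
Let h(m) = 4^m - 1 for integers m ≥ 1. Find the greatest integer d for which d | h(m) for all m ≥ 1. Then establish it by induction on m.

Computing the first values: h(1) = 3 and h(2) = 15; gcd(3, 15) = 3, so d ≤ 3.
We prove 3 | 4^m - 1 for all m ≥ 1 by induction on m.
When m = 1: h(1) = 3 = 3·(1), so 3 | h(1).
Inductive step: assume the claim holds for m = i, i.e. 3 | h(i). Then
4^{i+1} − 1^{i+1} = 4·4^i − 1·1^i = 4·(4^i − 1^i) + (3)·1^i. The first term is divisible by 3 by the inductive hypothesis, and the second term (3)·1^i is divisible by 3 since 3 | 3. Hence 3 | h(i+1).
This completes the induction.
Therefore the largest such d is 3.

d = 3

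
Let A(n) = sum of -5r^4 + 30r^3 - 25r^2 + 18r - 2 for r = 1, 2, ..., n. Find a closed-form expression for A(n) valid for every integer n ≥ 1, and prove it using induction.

We claim A(n) = -n(n^4 - 5n^3 - 5n^2 - 4n - 3) for all n ≥ 1.
For the base case n = 1: A(1) = 16, and the closed form gives 16. They agree.
Suppose the result is true for n = r, so A(r) = r(-r^4 + 5r^3 + 5r^2 + 4r + 3).
Then A(r+1) = A(r) + (-5r^4 + 10r^3 + 35r^2 + 38r + 16) = (r(-r^4 + 5r^3 + 5r^2 + 4r + 3)) + (-5r^4 + 10r^3 + 35r^2 + 38r + 16).
Simplifying, A(r+1) = -(r + 1)(r^4 - r^3 - 14r^2 - 25r - 16) = -(r+1)((r+1)^4 - 5(r+1)^3 - 5(r+1)^2 - 4(r+1) - 3),
which is the closed form with n = r+1.
Hence, by induction on n, the claim holds for every n ≥ 1.

A(n) = -n(n^4 - 5n^3 - 5n^2 - 4n - 3)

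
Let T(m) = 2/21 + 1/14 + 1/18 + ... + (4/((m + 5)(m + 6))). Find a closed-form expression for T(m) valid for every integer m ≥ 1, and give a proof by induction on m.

T(m) = 2m/(3(m + 6))

We claim T(m) = 2m/(3(m + 6)) for all m ≥ 1.
Base case (m = 1): T(1) = 2/21, and the closed form gives 2/21. They agree.
Inductive step: assume the claim holds for m = j, so T(j) = 2j/(3(j + 6)).
Then T(j+1) = T(j) + (4/((j + 6)(j + 7))) = (2j/(3(j + 6))) + (4/((j + 6)(j + 7))).
Simplifying, T(j+1) = 2(j + 1)/(3(j + 7)) = 2(j+1)/(3((j+1) + 6)),
which is the closed form with m = j+1.
By the principle of mathematical induction, the result holds for all m ≥ 1.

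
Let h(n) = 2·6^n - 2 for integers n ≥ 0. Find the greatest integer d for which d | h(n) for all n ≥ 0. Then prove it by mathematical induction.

Computing the first values: h(0) = 0 and h(1) = 10; gcd(0, 10) = 10, so d ≤ 10.
We prove 10 | 2·6^n - 2 for all n ≥ 0 by induction on n.
When n = 0: h(0) = 0 = 10·(0), so 10 | h(0).
For the inductive step, assume it holds for an arbitrary i ≥ 0, i.e. 10 | h(i). Then
h(i+1) = 2·6^(i+1) - 2 = 6·(2·6^i - 2) + 10 = 6·h(i) + 10. The first term is divisible by 10 by the inductive hypothesis, and 10 is divisible by 10. Hence 10 | h(i+1).
By the principle of mathematical induction, the result holds for all n ≥ 0.
Therefore the largest such d is 10.

d = 10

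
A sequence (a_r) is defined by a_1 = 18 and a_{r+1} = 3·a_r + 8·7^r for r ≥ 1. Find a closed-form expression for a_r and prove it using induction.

a_r = 4·3^(r - 1) + 2·7^r

Computing the first terms: a_1 = 18, a_2 = 110, a_3 = 722. This suggests a_r = 4·3^(r - 1) + 2·7^r.
Base step (r = 1): the formula gives 18 = 18 = a_1.
Inductive step: suppose the statement holds for some p ≥ 1, so a_p = 4·3^(p - 1) + 2·7^p.
Then a_{p+1} = 3·a_p + 8·7^p = 3·(4·3^(p - 1) + 2·7^p) + 8·7^p = 4·3^p + 2·7^(p + 1) = 4·3^((p+1) - 1) + 2·7^(p+1),
which is the claimed formula at r = p+1.
This completes the induction.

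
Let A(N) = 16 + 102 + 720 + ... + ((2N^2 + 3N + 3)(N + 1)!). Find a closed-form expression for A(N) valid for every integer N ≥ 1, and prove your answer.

We claim A(N) = (2N + 1)(N + 2)! - 2 for all N ≥ 1.
When N = 1: A(1) = 16, and the closed form gives 16. They agree.
Inductive step: assume the claim holds for N = m, so A(m) = (2m + 1)(m + 2)! - 2.
Then A(m+1) = A(m) + ((2m^2 + 7m + 8)(m + 2)!) = ((2m + 1)(m + 2)! - 2) + ((2m^2 + 7m + 8)(m + 2)!).
Simplifying, A(m+1) = (2(m+1) + 1)((m+1) + 2)! - 2,
which is the closed form with N = m+1.
By induction, the statement is established for all N ≥ 1.

A(N) = (2N + 1)(N + 2)! - 2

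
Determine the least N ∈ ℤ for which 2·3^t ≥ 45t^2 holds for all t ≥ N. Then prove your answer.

N = 7

At t = 6: 1458 < 1620, so the inequality fails and N ≥ 7. We prove 2·3^t ≥ 45t^2 for all t ≥ 7.
Base step (t = 7): 2·3^t = 4374 and 45t^2 = 2205, so 4374 ≥ 2205.
Suppose the result is true for t = m, so 2·3^m ≥ 45m^2.
Then 2·3^(m + 1) = 3·(2·3^m) ≥ 3·(45m^2).
Also, for m ≥ 7 we have 3·(45m^2) ≥ 45(m+1)^2, since 3 ≥ (1 + 1/m)^2 for all m ≥ 7.
Combining, 2·3^(m + 1) ≥ 45(m+1)^2.
By induction, the statement is established for all t ≥ 7.
Hence the smallest such N is 7.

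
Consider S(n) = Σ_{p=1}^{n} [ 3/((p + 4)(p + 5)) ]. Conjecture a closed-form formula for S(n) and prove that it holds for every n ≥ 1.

We claim S(n) = 3n/(5(n + 5)) for all n ≥ 1.
For the base case n = 1: S(1) = 1/10, and the closed form gives 1/10. They agree.
For the inductive step, assume it holds for an arbitrary p ≥ 1, so S(p) = 3p/(5(p + 5)).
Then S(p+1) = S(p) + (3/((p + 5)(p + 6))) = (3p/(5(p + 5))) + (3/((p + 5)(p + 6))).
Simplifying, S(p+1) = 3(p + 1)/(5(p + 6)) = 3(p+1)/(5((p+1) + 5)),
which is the closed form with n = p+1.
Hence, by induction on n, the claim holds for every n ≥ 1.

S(n) = 3n/(5(n + 5))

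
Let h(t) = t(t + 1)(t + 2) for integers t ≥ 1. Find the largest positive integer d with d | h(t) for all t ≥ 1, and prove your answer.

Computing the first values: h(1) = 6 and h(2) = 24; gcd(6, 24) = 6, so d ≤ 6.
We prove 6 | t(t + 1)(t + 2) for all t ≥ 1 by induction on t.
Base step (t = 1): h(1) = 6 = 6·(1), so 6 | h(1).
Inductive step: suppose the statement holds for some j ≥ 1, i.e. 6 | h(j). Then
h(j+1) − h(j) = (j+1)·(j+2)·(j+3) − j·(j+1)·(j+2) = (j+1)·(j+2)·[(j+3) − j] = 3·(j+1)·(j+2). The product of 2 consecutive integers is divisible by (2)! = 2, so h(j+1) − h(j) is divisible by 3·2 = 6. By the inductive hypothesis 6 | h(j), hence 6 | h(j+1).
By the principle of mathematical induction, the result holds for all t ≥ 1.
Therefore the largest such d is 6.

d = 6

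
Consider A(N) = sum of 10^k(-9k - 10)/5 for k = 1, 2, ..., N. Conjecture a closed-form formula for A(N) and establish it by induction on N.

We claim A(N) = -2·10^N(N + 1) + 2 for all N ≥ 1.
For the base case N = 1: A(1) = -38, and the closed form gives -38. They agree.
Inductive step: assume the claim holds for N = k, so A(k) = -2·10^k(k + 1) + 2.
Then A(k+1) = A(k) + (10^k(-18k - 38)) = (-2·10^k(k + 1) + 2) + (10^k(-18k - 38)).
Simplifying, A(k+1) = -20·10^k·k - 40·10^k + 2 = -2·10^(k+1)((k+1) + 1) + 2,
which is the closed form with N = k+1.
This completes the induction.

A(N) = -2·10^N(N + 1) + 2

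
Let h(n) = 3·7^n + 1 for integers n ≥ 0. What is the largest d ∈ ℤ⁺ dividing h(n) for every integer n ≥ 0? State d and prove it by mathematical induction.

d = 2

Computing the first values: h(0) = 4 and h(1) = 22; gcd(4, 22) = 2, so d ≤ 2.
We prove 2 | 3·7^n + 1 for all n ≥ 0 by induction on n.
When n = 0: h(0) = 4 = 2·(2), so 2 | h(0).
Inductive step: suppose the statement holds for some i ≥ 0, i.e. 2 | h(i). Then
h(i+1) = 3·7^(i+1) + 1 = 7·(3·7^i + 1) - 6 = 7·h(i) - 6. The first term is divisible by 2 by the inductive hypothesis, and -6 is divisible by 2. Hence 2 | h(i+1).
By induction, the statement is established for all n ≥ 0.
Therefore the largest such d is 2.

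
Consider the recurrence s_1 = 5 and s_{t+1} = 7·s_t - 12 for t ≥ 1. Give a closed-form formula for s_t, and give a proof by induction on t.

s_t = 3·7^(t - 1) + 2

Computing the first terms: s_1 = 5, s_2 = 23, s_3 = 149. This suggests s_t = 3·7^(t - 1) + 2.
Base case (t = 1): the formula gives 5 = 5 = s_1.
For the inductive step, assume it holds for an arbitrary m ≥ 1, so s_m = 3·7^(m - 1) + 2.
Then s_{m+1} = 7·s_m - 12 = 7·(3·7^(m - 1) + 2) - 12 = 3·7^m + 2 = 3·7^((m+1) - 1) + 2,
which is the claimed formula at t = m+1.
By induction, the statement is established for all t ≥ 1.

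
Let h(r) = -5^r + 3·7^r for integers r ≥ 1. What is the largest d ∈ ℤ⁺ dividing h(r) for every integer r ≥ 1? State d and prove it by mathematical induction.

Computing the first values: h(1) = 16 and h(2) = 122; gcd(16, 122) = 2, so d ≤ 2.
We prove 2 | -5^r + 3·7^r for all r ≥ 1 by induction on r.
Base step (r = 1): h(1) = 16 = 2·(8), so 2 | h(1).
For the inductive step, assume it holds for an arbitrary j ≥ 1, i.e. 2 | h(j). Then
h(j+1) − 7·h(j) = (-5^(j+1) + 3·7^(j+1)) − 7·(-5^j + 3·7^j) = (-1)·5^j·(5 − 7) = (2)·5^j. Since 2 | h(j) by the inductive hypothesis, 2 | 7·h(j); and 2 | 2 since 2 = 2·1. Therefore 2 | h(j+1).
By the principle of mathematical induction, the result holds for all r ≥ 1.
Therefore the largest such d is 2.

d = 2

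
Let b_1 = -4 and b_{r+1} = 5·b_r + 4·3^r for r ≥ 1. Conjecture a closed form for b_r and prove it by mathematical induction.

Computing the first terms: b_1 = -4, b_2 = -8, b_3 = -4. This suggests b_r = -2·3^r + 2·5^(r - 1).
When r = 1: the formula gives -4 = -4 = b_1.
For the inductive step, assume it holds for an arbitrary j ≥ 1, so b_j = -2·3^j + 2·5^(j - 1).
Then b_{j+1} = 5·b_j + 4·3^j = 5·(-2·3^j + 2·5^(j - 1)) + 4·3^j = -2·3^(j + 1) + 2·5^j = -2·3^(j+1) + 2·5^((j+1) - 1),
which is the claimed formula at r = j+1.
By the principle of mathematical induction, the result holds for all r ≥ 1.

b_r = -2·3^r + 2·5^(r - 1)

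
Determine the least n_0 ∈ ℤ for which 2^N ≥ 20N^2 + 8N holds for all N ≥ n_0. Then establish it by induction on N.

n_0 = 12

At N = 11: 2048 < 2508, so the inequality fails and n_0 ≥ 12. We prove 2^N ≥ 20N^2 + 8N for all N ≥ 12.
For the base case N = 12: 2^N = 4096 and 20N^2 + 8N = 2976, so 4096 ≥ 2976.
Inductive step: suppose the statement holds for some k ≥ 12, so 2^k ≥ 20k^2 + 8k.
Then 2^(k + 1) = 2·(2^k) ≥ 2·(20k^2 + 8k).
Also, for k ≥ 12 we have 2·(20k^2 + 8k) ≥ 20(k+1)^2 + 8(k+1), since 2·(20k^2 + 8k) − (20(k+1)^2 + 8(k+1)) = 20k^2 - 32k - 28, which is nonnegative for all k ≥ 12.
Combining, 2^(k + 1) ≥ 20(k+1)^2 + 8(k+1).
This completes the induction.
Hence the smallest such n_0 is 12.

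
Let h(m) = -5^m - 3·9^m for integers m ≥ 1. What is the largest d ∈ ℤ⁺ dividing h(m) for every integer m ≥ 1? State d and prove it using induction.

d = 4

Computing the first values: h(1) = -32 and h(2) = -268; gcd(-32, -268) = 4, so d ≤ 4.
We prove 4 | -5^m - 3·9^m for all m ≥ 1 by induction on m.
Base step (m = 1): h(1) = -32 = 4·(-8), so 4 | h(1).
Suppose the result is true for m = i, i.e. 4 | h(i). Then
h(i+1) − 9·h(i) = (-5^(i+1) - 3·9^(i+1)) − 9·(-5^i - 3·9^i) = (-1)·5^i·(5 − 9) = (4)·5^i. Since 4 | h(i) by the inductive hypothesis, 4 | 9·h(i); and 4 | 4 since 4 = 4·1. Therefore 4 | h(i+1).
This completes the induction.
Therefore the largest such d is 4.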